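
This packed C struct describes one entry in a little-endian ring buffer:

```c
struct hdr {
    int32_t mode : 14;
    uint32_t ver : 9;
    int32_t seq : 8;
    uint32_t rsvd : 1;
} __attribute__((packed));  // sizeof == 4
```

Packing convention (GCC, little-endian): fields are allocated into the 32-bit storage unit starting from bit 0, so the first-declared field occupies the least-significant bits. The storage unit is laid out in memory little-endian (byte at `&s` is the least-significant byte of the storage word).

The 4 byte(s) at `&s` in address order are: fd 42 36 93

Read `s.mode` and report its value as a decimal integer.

[0]=0xfd [1]=0x42 [2]=0x36 [3]=0x93 (little-endian) → word 0x933642fd
mode:14 @ bit 0 → (0x933642fd>>0)&0x3fff = 0x2fd  ←
ver:9 @ bit 14 → (0x933642fd>>14)&0x1ff = 0xd9
seq:8 @ bit 23 → (0x933642fd>>23)&0xff = 0x26
rsvd:1 @ bit 31 → (0x933642fd>>31)&0x1 = 0x1
mode signed 14b, MSB=0: value = 765

765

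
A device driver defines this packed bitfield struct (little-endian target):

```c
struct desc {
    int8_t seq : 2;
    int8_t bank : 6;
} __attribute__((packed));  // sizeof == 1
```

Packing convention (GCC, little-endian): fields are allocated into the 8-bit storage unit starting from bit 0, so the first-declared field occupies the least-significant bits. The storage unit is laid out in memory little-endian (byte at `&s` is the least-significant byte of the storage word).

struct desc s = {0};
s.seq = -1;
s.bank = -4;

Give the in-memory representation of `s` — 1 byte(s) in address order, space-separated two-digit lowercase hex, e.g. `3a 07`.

f3

seq (2b) val=-1 bits=0x3 at bit 0: 0x03
bank (6b) val=-4 bits=0x3c at bit 2: 0xf3
word = 0xf3 → little-endian bytes:
  [0]=0xf3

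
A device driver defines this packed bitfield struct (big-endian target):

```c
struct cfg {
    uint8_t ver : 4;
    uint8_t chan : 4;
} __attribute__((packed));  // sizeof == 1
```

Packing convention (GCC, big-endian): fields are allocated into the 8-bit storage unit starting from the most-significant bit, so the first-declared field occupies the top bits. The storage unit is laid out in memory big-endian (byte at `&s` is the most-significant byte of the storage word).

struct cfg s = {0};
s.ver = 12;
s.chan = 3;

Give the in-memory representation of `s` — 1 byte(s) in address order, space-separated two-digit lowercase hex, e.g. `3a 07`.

ver (4b) val=12 bits=0xc at bit 4: 0xc0
chan (4b) val=3 bits=0x3 at bit 0: 0xc3
word = 0xc3 → big-endian bytes:
  [0]=0xc3

c3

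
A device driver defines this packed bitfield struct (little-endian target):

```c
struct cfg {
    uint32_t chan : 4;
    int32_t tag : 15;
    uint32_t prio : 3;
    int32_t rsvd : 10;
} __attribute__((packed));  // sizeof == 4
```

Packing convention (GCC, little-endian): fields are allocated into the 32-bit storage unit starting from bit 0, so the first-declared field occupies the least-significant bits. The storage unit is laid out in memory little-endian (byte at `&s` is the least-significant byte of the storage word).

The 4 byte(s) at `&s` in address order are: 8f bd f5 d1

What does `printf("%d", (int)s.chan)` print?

15

[0]=0x8f [1]=0xbd [2]=0xf5 [3]=0xd1 (little-endian) → word 0xd1f5bd8f
chan [0+:4] = (word>>0) & 0xf = 15  ←
tag [4+:15] = (word>>4) & 0x7fff = 23512
prio [19+:3] = (word>>19) & 0x7 = 6
rsvd [22+:10] = (word>>22) & 0x3ff = 839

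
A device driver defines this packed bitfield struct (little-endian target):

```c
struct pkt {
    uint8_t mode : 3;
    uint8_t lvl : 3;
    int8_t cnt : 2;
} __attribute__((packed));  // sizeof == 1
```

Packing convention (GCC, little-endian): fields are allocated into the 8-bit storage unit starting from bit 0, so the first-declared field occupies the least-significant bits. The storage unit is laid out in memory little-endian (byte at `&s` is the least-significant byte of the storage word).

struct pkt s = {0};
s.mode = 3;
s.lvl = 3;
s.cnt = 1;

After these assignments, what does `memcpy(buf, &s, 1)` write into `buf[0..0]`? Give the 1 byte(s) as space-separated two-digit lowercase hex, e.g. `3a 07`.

5b

mode:3 = 3 → 0x3 << 0 → word 0x03
lvl:3 = 3 → 0x3 << 3 → word 0x1b
cnt:2 = 1 → 0x1 << 6 → word 0x5b
word = 0x5b → little-endian bytes:
  [0]=0x5b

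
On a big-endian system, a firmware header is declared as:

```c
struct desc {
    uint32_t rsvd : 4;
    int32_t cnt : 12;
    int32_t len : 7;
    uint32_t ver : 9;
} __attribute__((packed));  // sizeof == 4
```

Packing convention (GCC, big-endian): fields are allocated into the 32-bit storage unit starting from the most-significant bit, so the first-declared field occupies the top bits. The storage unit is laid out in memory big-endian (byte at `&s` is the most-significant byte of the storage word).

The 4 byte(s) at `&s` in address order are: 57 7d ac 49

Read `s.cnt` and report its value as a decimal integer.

[0]=0x57 [1]=0x7d [2]=0xac [3]=0x49 (big-endian) → word 0x577dac49
rsvd:4 @ bit 28 → (0x577dac49>>28)&0xf = 0x5
cnt:12 @ bit 16 → (0x577dac49>>16)&0xfff = 0x77d  ←
len:7 @ bit 9 → (0x577dac49>>9)&0x7f = 0x56
ver:9 @ bit 0 → (0x577dac49>>0)&0x1ff = 0x49
cnt signed 12b, MSB=0: value = 1917

1917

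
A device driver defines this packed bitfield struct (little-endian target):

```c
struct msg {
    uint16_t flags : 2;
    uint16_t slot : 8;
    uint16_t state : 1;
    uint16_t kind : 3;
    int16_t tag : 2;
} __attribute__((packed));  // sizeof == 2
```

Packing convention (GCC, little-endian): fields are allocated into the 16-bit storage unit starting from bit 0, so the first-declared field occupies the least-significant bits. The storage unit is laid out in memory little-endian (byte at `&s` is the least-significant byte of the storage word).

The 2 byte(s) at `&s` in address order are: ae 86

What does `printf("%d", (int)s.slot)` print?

171

[0]=0xae [1]=0x86 (little-endian) → word 0x86ae
flags:2 @ bit 0 → (0x86ae>>0)&0x3 = 0x2
slot:8 @ bit 2 → (0x86ae>>2)&0xff = 0xab  ←
state:1 @ bit 10 → (0x86ae>>10)&0x1 = 0x1
kind:3 @ bit 11 → (0x86ae>>11)&0x7 = 0x0
tag:2 @ bit 14 → (0x86ae>>14)&0x3 = 0x2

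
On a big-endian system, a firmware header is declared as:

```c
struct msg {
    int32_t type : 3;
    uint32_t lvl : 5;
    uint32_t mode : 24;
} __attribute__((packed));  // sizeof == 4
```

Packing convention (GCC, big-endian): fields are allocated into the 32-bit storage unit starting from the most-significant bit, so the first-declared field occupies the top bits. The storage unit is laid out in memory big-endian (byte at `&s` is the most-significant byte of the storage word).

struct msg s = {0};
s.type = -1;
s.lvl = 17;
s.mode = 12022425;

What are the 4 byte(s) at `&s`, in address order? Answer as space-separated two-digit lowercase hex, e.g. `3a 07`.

f1 b7 72 99

type (3b) val=-1 bits=0x7 at bit 29: 0xe0000000
lvl (5b) val=17 bits=0x11 at bit 24: 0xf1000000
mode (24b) val=12022425 bits=0xb77299 at bit 0: 0xf1b77299
word = 0xf1b77299 → big-endian bytes:
  [0]=0xf1  [1]=0xb7  [2]=0x72  [3]=0x99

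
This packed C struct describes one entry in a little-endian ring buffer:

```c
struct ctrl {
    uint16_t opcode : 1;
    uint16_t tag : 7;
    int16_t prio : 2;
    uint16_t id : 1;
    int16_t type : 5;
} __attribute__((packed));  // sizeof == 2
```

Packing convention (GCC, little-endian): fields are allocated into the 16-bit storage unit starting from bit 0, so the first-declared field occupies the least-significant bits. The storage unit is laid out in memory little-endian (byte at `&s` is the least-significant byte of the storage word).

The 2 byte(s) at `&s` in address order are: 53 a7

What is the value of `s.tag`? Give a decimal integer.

41

[0]=0x53 [1]=0xa7 (little-endian) → word 0xa753
opcode [0+:1] = (word>>0) & 0x1 = 1
tag [1+:7] = (word>>1) & 0x7f = 41  ←
prio [8+:2] = (word>>8) & 0x3 = 3
id [10+:1] = (word>>10) & 0x1 = 1
type [11+:5] = (word>>11) & 0x1f = 20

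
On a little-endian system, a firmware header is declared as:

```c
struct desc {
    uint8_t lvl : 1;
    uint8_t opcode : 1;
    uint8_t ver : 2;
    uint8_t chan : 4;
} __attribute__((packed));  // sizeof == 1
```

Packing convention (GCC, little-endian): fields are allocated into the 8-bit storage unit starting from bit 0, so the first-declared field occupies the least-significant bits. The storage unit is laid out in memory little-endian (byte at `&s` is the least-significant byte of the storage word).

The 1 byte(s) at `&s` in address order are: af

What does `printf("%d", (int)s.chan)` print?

[0]=0xaf (little-endian) → word 0xaf
lvl:1 @ bit 0 → (0xaf>>0)&0x1 = 0x1
opcode:1 @ bit 1 → (0xaf>>1)&0x1 = 0x1
ver:2 @ bit 2 → (0xaf>>2)&0x3 = 0x3
chan:4 @ bit 4 → (0xaf>>4)&0xf = 0xa  ←

10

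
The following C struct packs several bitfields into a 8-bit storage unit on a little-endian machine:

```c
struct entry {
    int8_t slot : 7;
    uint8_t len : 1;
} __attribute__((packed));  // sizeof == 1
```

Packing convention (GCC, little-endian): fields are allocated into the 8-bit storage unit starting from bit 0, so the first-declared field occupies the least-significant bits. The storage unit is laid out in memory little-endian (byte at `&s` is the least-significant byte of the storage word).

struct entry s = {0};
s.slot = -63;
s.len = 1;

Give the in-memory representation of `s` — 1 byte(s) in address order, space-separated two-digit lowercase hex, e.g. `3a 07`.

slot (7b) val=-63 bits=0x41 at bit 0: 0x41
len (1b) val=1 bits=0x1 at bit 7: 0xc1
word = 0xc1 → little-endian bytes:
  [0]=0xc1

c1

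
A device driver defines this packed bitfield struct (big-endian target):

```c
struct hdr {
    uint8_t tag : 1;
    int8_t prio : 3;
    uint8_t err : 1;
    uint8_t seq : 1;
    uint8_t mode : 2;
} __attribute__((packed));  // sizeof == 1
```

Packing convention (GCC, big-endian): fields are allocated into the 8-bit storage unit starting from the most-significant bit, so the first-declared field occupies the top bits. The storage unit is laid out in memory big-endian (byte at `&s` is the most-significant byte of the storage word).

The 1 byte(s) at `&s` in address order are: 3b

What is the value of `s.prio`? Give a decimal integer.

[0]=0x3b (big-endian) → word 0x3b
tag:1 @ bit 7 → (0x3b>>7)&0x1 = 0x0
prio:3 @ bit 4 → (0x3b>>4)&0x7 = 0x3  ←
err:1 @ bit 3 → (0x3b>>3)&0x1 = 0x1
seq:1 @ bit 2 → (0x3b>>2)&0x1 = 0x0
mode:2 @ bit 0 → (0x3b>>0)&0x3 = 0x3
prio signed 3b, MSB=0: value = 3

3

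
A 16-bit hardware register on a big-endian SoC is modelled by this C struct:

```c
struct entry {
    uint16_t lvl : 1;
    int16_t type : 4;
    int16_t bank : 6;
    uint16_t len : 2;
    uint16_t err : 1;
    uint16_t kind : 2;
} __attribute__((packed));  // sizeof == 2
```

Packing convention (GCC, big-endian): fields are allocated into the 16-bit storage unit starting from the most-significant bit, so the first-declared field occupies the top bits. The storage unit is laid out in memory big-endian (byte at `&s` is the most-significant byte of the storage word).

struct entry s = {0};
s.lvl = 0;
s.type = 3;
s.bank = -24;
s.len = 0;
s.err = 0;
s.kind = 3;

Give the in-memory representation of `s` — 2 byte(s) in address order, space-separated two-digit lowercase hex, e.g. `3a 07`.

1d 03

[15+:1] lvl=0 & 0x1 = 0x0; word=0x0000
[11+:4] type=3 & 0xf = 0x3; word=0x1800
[5+:6] bank=-24 & 0x3f = 0x28; word=0x1d00
[3+:2] len=0 & 0x3 = 0x0; word=0x1d00
[2+:1] err=0 & 0x1 = 0x0; word=0x1d00
[0+:2] kind=3 & 0x3 = 0x3; word=0x1d03
word = 0x1d03 → big-endian bytes:
  [0]=0x1d  [1]=0x03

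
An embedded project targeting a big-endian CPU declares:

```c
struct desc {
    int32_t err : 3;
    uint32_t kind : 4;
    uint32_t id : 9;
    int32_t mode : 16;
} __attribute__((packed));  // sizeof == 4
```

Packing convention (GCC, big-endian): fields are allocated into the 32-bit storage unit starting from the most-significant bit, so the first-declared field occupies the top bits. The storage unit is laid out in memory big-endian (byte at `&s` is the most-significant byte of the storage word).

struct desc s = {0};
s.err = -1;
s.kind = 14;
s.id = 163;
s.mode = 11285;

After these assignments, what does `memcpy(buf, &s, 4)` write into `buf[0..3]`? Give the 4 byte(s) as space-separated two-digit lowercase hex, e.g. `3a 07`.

[29+:3] err=-1 & 0x7 = 0x7; word=0xe0000000
[25+:4] kind=14 & 0xf = 0xe; word=0xfc000000
[16+:9] id=163 & 0x1ff = 0xa3; word=0xfca30000
[0+:16] mode=11285 & 0xffff = 0x2c15; word=0xfca32c15
word = 0xfca32c15 → big-endian bytes:
  [0]=0xfc  [1]=0xa3  [2]=0x2c  [3]=0x15

fc a3 2c 15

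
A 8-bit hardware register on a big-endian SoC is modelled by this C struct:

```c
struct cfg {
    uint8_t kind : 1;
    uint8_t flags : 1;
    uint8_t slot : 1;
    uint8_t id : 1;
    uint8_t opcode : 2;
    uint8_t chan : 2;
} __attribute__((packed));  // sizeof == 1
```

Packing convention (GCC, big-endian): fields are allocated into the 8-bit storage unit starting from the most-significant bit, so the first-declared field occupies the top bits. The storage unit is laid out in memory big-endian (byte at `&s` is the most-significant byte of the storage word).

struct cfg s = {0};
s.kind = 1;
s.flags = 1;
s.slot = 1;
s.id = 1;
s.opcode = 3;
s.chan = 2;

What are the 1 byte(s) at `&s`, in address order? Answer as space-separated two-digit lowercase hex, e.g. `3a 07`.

kind:1 = 1 → 0x1 << 7 → word 0x80
flags:1 = 1 → 0x1 << 6 → word 0xc0
slot:1 = 1 → 0x1 << 5 → word 0xe0
id:1 = 1 → 0x1 << 4 → word 0xf0
opcode:2 = 3 → 0x3 << 2 → word 0xfc
chan:2 = 2 → 0x2 << 0 → word 0xfe
word = 0xfe → big-endian bytes:
  [0]=0xfe

fe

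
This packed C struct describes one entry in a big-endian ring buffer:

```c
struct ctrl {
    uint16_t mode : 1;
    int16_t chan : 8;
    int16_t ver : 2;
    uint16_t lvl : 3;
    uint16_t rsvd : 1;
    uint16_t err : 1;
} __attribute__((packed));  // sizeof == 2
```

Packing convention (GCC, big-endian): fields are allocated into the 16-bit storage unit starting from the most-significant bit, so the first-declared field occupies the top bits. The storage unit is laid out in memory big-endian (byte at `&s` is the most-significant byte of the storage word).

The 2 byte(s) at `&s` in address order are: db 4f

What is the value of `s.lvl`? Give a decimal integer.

3

[0]=0xdb [1]=0x4f (big-endian) → word 0xdb4f
mode:1 @ bit 15 → (0xdb4f>>15)&0x1 = 0x1
chan:8 @ bit 7 → (0xdb4f>>7)&0xff = 0xb6
ver:2 @ bit 5 → (0xdb4f>>5)&0x3 = 0x2
lvl:3 @ bit 2 → (0xdb4f>>2)&0x7 = 0x3  ←
rsvd:1 @ bit 1 → (0xdb4f>>1)&0x1 = 0x1
err:1 @ bit 0 → (0xdb4f>>0)&0x1 = 0x1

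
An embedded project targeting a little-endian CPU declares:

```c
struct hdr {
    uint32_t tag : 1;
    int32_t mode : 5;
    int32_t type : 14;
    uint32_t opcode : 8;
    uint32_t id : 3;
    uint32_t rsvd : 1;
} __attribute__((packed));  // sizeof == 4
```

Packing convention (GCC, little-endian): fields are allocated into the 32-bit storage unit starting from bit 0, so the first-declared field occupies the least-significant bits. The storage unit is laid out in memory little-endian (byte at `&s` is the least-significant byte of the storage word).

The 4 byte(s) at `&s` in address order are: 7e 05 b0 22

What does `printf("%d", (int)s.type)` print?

[0]=0x7e [1]=0x05 [2]=0xb0 [3]=0x22 (little-endian) → word 0x22b0057e
tag [0+:1] = (word>>0) & 0x1 = 0
mode [1+:5] = (word>>1) & 0x1f = 31
type [6+:14] = (word>>6) & 0x3fff = 21  ←
opcode [20+:8] = (word>>20) & 0xff = 43
id [28+:3] = (word>>28) & 0x7 = 2
rsvd [31+:1] = (word>>31) & 0x1 = 0
type signed 14b, MSB=0: value = 21

21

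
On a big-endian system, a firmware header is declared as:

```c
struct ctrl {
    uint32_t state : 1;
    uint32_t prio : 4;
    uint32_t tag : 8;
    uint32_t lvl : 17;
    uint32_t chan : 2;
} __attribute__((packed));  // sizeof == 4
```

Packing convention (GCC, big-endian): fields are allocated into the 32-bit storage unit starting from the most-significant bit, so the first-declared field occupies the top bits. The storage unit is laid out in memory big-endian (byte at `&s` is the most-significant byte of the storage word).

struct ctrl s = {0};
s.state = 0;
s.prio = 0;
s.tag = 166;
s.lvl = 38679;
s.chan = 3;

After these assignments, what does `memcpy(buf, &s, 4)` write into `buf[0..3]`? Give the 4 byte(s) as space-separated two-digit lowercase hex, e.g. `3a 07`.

05 32 5c 5f

[31+:1] state=0 & 0x1 = 0x0; word=0x00000000
[27+:4] prio=0 & 0xf = 0x0; word=0x00000000
[19+:8] tag=166 & 0xff = 0xa6; word=0x05300000
[2+:17] lvl=38679 & 0x1ffff = 0x9717; word=0x05325c5c
[0+:2] chan=3 & 0x3 = 0x3; word=0x05325c5f
word = 0x05325c5f → big-endian bytes:
  [0]=0x05  [1]=0x32  [2]=0x5c  [3]=0x5f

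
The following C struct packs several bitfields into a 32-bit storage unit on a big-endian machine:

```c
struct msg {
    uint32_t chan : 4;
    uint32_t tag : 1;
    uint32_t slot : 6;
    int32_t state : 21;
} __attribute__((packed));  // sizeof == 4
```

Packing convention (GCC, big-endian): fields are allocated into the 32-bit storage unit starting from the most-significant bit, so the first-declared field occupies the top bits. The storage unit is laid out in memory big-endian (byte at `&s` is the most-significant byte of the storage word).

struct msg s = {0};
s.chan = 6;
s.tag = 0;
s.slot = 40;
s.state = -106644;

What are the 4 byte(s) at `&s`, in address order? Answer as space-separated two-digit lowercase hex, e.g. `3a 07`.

[28+:4] chan=6 & 0xf = 0x6; word=0x60000000
[27+:1] tag=0 & 0x1 = 0x0; word=0x60000000
[21+:6] slot=40 & 0x3f = 0x28; word=0x65000000
[0+:21] state=-106644 & 0x1fffff = 0x1e5f6c; word=0x651e5f6c
word = 0x651e5f6c → big-endian bytes:
  [0]=0x65  [1]=0x1e  [2]=0x5f  [3]=0x6c

65 1e 5f 6c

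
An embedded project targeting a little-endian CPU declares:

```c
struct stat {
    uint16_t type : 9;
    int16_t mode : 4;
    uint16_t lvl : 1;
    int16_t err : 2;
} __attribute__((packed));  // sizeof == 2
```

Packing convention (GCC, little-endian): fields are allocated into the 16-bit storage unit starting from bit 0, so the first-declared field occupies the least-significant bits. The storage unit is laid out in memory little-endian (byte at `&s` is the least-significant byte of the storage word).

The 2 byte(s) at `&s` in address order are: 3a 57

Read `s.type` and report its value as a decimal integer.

[0]=0x3a [1]=0x57 (little-endian) → word 0x573a
type [0+:9] = (word>>0) & 0x1ff = 314  ←
mode [9+:4] = (word>>9) & 0xf = 11
lvl [13+:1] = (word>>13) & 0x1 = 0
err [14+:2] = (word>>14) & 0x3 = 1

314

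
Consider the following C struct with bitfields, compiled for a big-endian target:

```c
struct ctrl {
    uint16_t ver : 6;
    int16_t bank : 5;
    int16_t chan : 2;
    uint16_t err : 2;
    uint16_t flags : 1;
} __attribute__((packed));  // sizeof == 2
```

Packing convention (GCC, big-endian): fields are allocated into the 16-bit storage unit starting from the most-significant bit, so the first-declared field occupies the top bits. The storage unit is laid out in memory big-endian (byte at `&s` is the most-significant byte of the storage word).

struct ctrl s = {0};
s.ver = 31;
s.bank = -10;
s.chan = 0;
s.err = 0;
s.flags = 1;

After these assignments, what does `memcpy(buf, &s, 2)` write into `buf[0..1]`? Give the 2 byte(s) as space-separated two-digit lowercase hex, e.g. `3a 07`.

[10+:6] ver=31 & 0x3f = 0x1f; word=0x7c00
[5+:5] bank=-10 & 0x1f = 0x16; word=0x7ec0
[3+:2] chan=0 & 0x3 = 0x0; word=0x7ec0
[1+:2] err=0 & 0x3 = 0x0; word=0x7ec0
[0+:1] flags=1 & 0x1 = 0x1; word=0x7ec1
word = 0x7ec1 → big-endian bytes:
  [0]=0x7e  [1]=0xc1

7e c1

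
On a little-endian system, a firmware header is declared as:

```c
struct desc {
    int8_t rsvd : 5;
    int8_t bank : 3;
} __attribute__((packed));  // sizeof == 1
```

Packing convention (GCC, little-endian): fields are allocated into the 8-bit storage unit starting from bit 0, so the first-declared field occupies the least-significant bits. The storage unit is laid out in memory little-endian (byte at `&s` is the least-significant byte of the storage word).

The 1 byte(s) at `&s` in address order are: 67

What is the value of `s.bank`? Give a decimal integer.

[0]=0x67 (little-endian) → word 0x67
rsvd:5 @ bit 0 → (0x67>>0)&0x1f = 0x7
bank:3 @ bit 5 → (0x67>>5)&0x7 = 0x3  ←
bank signed 3b, MSB=0: value = 3

3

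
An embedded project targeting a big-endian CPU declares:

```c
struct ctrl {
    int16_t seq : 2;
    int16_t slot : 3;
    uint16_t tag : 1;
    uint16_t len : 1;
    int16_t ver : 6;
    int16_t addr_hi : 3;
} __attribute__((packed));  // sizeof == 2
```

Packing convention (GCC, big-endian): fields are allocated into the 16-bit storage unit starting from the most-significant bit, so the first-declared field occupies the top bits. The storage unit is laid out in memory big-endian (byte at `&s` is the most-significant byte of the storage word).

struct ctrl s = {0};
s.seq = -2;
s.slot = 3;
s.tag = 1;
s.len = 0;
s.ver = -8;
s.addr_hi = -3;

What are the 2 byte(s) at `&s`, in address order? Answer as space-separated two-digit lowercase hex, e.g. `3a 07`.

9d c5

seq:2 = -2 → 0x2 << 14 → word 0x8000
slot:3 = 3 → 0x3 << 11 → word 0x9800
tag:1 = 1 → 0x1 << 10 → word 0x9c00
len:1 = 0 → 0x0 << 9 → word 0x9c00
ver:6 = -8 → 0x38 << 3 → word 0x9dc0
addr_hi:3 = -3 → 0x5 << 0 → word 0x9dc5
word = 0x9dc5 → big-endian bytes:
  [0]=0x9d  [1]=0xc5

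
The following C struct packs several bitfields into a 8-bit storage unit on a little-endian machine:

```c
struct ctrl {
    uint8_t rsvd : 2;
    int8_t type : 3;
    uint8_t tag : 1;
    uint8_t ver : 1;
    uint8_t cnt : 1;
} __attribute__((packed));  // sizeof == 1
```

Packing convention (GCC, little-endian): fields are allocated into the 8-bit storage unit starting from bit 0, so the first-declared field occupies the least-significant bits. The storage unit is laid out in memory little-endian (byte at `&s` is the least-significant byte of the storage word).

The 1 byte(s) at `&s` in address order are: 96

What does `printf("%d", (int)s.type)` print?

-3

[0]=0x96 (little-endian) → word 0x96
rsvd:2 @ bit 0 → (0x96>>0)&0x3 = 0x2
type:3 @ bit 2 → (0x96>>2)&0x7 = 0x5  ←
tag:1 @ bit 5 → (0x96>>5)&0x1 = 0x0
ver:1 @ bit 6 → (0x96>>6)&0x1 = 0x0
cnt:1 @ bit 7 → (0x96>>7)&0x1 = 0x1
type signed 3b, MSB=1: 5 - 8 = -3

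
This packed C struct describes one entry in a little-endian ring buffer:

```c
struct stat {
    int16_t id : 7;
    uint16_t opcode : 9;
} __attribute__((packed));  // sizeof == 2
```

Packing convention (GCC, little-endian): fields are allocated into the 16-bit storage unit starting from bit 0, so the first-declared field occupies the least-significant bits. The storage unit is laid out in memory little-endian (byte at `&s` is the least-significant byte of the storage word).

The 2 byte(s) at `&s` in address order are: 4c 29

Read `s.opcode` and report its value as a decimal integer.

82

[0]=0x4c [1]=0x29 (little-endian) → word 0x294c
id:7 @ bit 0 → (0x294c>>0)&0x7f = 0x4c
opcode:9 @ bit 7 → (0x294c>>7)&0x1ff = 0x52  ←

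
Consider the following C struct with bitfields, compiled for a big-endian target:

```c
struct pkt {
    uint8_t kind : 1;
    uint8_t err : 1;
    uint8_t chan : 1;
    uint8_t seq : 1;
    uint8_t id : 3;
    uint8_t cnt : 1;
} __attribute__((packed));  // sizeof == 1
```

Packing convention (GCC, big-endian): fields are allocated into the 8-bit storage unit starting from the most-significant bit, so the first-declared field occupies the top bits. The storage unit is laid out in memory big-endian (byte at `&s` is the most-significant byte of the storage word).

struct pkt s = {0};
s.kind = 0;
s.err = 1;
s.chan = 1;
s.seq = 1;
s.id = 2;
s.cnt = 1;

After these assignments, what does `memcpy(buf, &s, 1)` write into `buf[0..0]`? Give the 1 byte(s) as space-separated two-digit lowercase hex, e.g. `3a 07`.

kind (1b) val=0 bits=0x0 at bit 7: 0x00
err (1b) val=1 bits=0x1 at bit 6: 0x40
chan (1b) val=1 bits=0x1 at bit 5: 0x60
seq (1b) val=1 bits=0x1 at bit 4: 0x70
id (3b) val=2 bits=0x2 at bit 1: 0x74
cnt (1b) val=1 bits=0x1 at bit 0: 0x75
word = 0x75 → big-endian bytes:
  [0]=0x75

75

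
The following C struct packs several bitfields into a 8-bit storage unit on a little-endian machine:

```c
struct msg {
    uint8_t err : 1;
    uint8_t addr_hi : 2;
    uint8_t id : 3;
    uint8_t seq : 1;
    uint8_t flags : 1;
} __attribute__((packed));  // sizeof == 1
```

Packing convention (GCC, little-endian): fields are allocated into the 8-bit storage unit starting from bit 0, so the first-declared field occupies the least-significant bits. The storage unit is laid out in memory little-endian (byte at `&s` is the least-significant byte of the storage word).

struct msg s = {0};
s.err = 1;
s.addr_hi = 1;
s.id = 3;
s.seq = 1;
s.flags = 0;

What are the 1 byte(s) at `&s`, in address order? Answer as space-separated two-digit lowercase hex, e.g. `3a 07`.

err:1 = 1 → 0x1 << 0 → word 0x01
addr_hi:2 = 1 → 0x1 << 1 → word 0x03
id:3 = 3 → 0x3 << 3 → word 0x1b
seq:1 = 1 → 0x1 << 6 → word 0x5b
flags:1 = 0 → 0x0 << 7 → word 0x5b
word = 0x5b → little-endian bytes:
  [0]=0x5b

5b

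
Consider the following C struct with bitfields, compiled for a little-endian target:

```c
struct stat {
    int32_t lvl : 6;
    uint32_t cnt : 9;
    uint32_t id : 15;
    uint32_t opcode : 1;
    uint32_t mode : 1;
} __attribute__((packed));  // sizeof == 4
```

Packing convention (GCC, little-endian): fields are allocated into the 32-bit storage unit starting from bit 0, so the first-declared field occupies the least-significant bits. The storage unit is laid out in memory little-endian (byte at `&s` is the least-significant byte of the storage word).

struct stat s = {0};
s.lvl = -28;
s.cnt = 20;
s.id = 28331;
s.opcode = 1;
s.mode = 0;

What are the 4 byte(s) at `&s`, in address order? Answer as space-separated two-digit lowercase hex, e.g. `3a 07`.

lvl (6b) val=-28 bits=0x24 at bit 0: 0x00000024
cnt (9b) val=20 bits=0x14 at bit 6: 0x00000524
id (15b) val=28331 bits=0x6eab at bit 15: 0x37558524
opcode (1b) val=1 bits=0x1 at bit 30: 0x77558524
mode (1b) val=0 bits=0x0 at bit 31: 0x77558524
word = 0x77558524 → little-endian bytes:
  [0]=0x24  [1]=0x85  [2]=0x55  [3]=0x77

24 85 55 77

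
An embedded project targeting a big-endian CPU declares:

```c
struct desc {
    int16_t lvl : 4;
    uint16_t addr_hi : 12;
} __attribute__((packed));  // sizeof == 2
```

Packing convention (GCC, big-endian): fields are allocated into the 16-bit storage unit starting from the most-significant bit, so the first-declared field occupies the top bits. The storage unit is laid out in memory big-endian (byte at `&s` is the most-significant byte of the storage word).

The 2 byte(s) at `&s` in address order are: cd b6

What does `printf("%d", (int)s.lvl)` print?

[0]=0xcd [1]=0xb6 (big-endian) → word 0xcdb6
lvl [12+:4] = (word>>12) & 0xf = 12  ←
addr_hi [0+:12] = (word>>0) & 0xfff = 3510
lvl signed 4b, MSB=1: 12 - 16 = -4

-4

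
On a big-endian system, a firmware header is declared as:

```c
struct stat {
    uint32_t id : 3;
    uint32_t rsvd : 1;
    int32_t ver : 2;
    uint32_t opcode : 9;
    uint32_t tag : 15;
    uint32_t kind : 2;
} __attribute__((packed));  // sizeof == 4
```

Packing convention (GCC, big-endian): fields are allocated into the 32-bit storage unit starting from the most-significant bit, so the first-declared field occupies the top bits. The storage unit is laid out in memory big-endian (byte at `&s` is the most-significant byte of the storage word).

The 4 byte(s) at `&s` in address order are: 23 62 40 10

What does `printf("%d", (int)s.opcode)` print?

433

[0]=0x23 [1]=0x62 [2]=0x40 [3]=0x10 (big-endian) → word 0x23624010
id [29+:3] = (word>>29) & 0x7 = 1
rsvd [28+:1] = (word>>28) & 0x1 = 0
ver [26+:2] = (word>>26) & 0x3 = 0
opcode [17+:9] = (word>>17) & 0x1ff = 433  ←
tag [2+:15] = (word>>2) & 0x7fff = 4100
kind [0+:2] = (word>>0) & 0x3 = 0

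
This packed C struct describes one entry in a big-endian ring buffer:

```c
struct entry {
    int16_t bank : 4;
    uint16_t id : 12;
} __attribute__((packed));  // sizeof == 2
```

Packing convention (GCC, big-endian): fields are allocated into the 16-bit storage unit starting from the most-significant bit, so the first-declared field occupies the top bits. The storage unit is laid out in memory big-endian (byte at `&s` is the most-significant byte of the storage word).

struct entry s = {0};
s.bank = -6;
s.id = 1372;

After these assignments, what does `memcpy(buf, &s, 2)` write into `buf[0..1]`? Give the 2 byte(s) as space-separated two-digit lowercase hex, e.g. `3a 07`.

bank:4 = -6 → 0xa << 12 → word 0xa000
id:12 = 1372 → 0x55c << 0 → word 0xa55c
word = 0xa55c → big-endian bytes:
  [0]=0xa5  [1]=0x5c

a5 5c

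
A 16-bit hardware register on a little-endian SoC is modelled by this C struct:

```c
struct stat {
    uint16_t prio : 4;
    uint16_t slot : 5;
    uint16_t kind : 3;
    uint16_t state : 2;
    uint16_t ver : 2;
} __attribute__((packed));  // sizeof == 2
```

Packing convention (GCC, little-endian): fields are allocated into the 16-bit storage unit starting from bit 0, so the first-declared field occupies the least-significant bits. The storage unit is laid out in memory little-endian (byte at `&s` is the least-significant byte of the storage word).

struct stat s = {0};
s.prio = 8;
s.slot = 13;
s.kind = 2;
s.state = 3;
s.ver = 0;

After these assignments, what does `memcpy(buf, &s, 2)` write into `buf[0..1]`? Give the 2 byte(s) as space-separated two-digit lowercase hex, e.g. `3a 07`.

d8 34

[0+:4] prio=8 & 0xf = 0x8; word=0x0008
[4+:5] slot=13 & 0x1f = 0xd; word=0x00d8
[9+:3] kind=2 & 0x7 = 0x2; word=0x04d8
[12+:2] state=3 & 0x3 = 0x3; word=0x34d8
[14+:2] ver=0 & 0x3 = 0x0; word=0x34d8
word = 0x34d8 → little-endian bytes:
  [0]=0xd8  [1]=0x34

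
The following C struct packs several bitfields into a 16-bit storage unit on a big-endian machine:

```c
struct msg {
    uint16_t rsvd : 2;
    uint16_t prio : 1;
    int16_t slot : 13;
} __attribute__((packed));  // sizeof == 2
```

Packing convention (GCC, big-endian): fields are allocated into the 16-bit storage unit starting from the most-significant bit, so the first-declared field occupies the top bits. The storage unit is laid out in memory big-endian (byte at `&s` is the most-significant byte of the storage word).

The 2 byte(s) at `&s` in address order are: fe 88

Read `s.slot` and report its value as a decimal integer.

[0]=0xfe [1]=0x88 (big-endian) → word 0xfe88
rsvd [14+:2] = (word>>14) & 0x3 = 3
prio [13+:1] = (word>>13) & 0x1 = 1
slot [0+:13] = (word>>0) & 0x1fff = 7816  ←
slot signed 13b, MSB=1: 7816 - 8192 = -376

-376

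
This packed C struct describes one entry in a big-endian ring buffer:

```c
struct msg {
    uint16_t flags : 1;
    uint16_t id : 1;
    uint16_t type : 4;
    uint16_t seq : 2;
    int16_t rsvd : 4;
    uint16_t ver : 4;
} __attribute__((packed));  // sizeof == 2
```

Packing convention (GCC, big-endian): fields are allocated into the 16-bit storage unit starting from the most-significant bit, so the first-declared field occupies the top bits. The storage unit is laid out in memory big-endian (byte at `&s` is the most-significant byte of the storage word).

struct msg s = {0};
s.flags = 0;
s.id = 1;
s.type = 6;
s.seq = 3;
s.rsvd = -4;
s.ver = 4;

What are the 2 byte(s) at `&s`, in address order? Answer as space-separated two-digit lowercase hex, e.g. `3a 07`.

5b c4

flags (1b) val=0 bits=0x0 at bit 15: 0x0000
id (1b) val=1 bits=0x1 at bit 14: 0x4000
type (4b) val=6 bits=0x6 at bit 10: 0x5800
seq (2b) val=3 bits=0x3 at bit 8: 0x5b00
rsvd (4b) val=-4 bits=0xc at bit 4: 0x5bc0
ver (4b) val=4 bits=0x4 at bit 0: 0x5bc4
word = 0x5bc4 → big-endian bytes:
  [0]=0x5b  [1]=0xc4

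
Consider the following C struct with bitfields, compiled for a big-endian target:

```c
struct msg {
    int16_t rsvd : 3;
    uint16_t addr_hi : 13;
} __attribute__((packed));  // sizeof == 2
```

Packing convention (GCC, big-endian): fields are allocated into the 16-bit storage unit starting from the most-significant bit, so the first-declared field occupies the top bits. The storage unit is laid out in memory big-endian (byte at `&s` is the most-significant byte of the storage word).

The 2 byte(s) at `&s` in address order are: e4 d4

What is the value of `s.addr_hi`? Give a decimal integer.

[0]=0xe4 [1]=0xd4 (big-endian) → word 0xe4d4
rsvd:3 @ bit 13 → (0xe4d4>>13)&0x7 = 0x7
addr_hi:13 @ bit 0 → (0xe4d4>>0)&0x1fff = 0x4d4  ←

1236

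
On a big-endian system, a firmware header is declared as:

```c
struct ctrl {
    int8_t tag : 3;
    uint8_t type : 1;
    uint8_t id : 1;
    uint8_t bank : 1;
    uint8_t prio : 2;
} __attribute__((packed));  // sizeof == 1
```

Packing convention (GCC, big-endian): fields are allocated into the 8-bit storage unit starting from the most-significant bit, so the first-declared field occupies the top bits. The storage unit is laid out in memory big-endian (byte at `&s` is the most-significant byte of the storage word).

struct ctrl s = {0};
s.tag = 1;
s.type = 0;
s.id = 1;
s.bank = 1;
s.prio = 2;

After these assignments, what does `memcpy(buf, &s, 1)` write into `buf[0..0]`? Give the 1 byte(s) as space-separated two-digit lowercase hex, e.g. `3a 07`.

2e

tag (3b) val=1 bits=0x1 at bit 5: 0x20
type (1b) val=0 bits=0x0 at bit 4: 0x20
id (1b) val=1 bits=0x1 at bit 3: 0x28
bank (1b) val=1 bits=0x1 at bit 2: 0x2c
prio (2b) val=2 bits=0x2 at bit 0: 0x2e
word = 0x2e → big-endian bytes:
  [0]=0x2e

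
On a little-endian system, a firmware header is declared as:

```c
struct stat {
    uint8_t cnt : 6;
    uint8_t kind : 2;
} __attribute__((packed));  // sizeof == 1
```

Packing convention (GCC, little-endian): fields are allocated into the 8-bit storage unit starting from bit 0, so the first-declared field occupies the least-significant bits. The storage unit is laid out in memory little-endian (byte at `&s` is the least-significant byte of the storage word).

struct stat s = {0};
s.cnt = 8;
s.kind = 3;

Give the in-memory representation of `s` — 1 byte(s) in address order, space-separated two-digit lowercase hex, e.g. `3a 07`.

cnt (6b) val=8 bits=0x8 at bit 0: 0x08
kind (2b) val=3 bits=0x3 at bit 6: 0xc8
word = 0xc8 → little-endian bytes:
  [0]=0xc8

c8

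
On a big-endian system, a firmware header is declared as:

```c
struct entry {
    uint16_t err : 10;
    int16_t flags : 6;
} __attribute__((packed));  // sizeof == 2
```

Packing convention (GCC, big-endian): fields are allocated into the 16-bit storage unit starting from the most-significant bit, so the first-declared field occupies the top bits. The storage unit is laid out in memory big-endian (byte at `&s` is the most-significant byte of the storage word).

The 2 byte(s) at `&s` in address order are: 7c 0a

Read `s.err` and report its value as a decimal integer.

496

[0]=0x7c [1]=0x0a (big-endian) → word 0x7c0a
err [6+:10] = (word>>6) & 0x3ff = 496  ←
flags [0+:6] = (word>>0) & 0x3f = 10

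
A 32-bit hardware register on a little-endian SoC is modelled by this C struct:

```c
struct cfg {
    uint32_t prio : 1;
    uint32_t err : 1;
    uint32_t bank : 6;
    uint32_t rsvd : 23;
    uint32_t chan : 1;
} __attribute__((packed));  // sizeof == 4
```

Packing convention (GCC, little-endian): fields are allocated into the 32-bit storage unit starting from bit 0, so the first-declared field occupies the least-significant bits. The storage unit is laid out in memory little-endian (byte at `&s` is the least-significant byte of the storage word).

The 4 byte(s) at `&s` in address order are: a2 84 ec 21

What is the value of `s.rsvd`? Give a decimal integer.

[0]=0xa2 [1]=0x84 [2]=0xec [3]=0x21 (little-endian) → word 0x21ec84a2
prio:1 @ bit 0 → (0x21ec84a2>>0)&0x1 = 0x0
err:1 @ bit 1 → (0x21ec84a2>>1)&0x1 = 0x1
bank:6 @ bit 2 → (0x21ec84a2>>2)&0x3f = 0x28
rsvd:23 @ bit 8 → (0x21ec84a2>>8)&0x7fffff = 0x21ec84  ←
chan:1 @ bit 31 → (0x21ec84a2>>31)&0x1 = 0x0

2223236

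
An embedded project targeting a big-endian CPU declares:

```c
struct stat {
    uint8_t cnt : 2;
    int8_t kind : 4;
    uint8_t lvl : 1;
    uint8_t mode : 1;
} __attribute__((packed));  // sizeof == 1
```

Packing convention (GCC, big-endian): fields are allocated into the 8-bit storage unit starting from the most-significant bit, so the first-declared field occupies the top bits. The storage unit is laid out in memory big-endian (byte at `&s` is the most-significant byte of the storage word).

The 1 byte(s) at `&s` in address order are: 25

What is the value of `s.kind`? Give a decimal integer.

[0]=0x25 (big-endian) → word 0x25
cnt:2 @ bit 6 → (0x25>>6)&0x3 = 0x0
kind:4 @ bit 2 → (0x25>>2)&0xf = 0x9  ←
lvl:1 @ bit 1 → (0x25>>1)&0x1 = 0x0
mode:1 @ bit 0 → (0x25>>0)&0x1 = 0x1
kind signed 4b, MSB=1: 9 - 16 = -7

-7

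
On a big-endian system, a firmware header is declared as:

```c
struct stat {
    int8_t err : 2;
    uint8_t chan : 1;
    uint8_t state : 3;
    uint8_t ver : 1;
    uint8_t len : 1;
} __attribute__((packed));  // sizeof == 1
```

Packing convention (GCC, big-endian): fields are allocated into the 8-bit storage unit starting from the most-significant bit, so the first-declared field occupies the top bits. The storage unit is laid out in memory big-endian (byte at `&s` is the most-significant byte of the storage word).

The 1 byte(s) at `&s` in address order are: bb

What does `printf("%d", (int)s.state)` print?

6

[0]=0xbb (big-endian) → word 0xbb
err [6+:2] = (word>>6) & 0x3 = 2
chan [5+:1] = (word>>5) & 0x1 = 1
state [2+:3] = (word>>2) & 0x7 = 6  ←
ver [1+:1] = (word>>1) & 0x1 = 1
len [0+:1] = (word>>0) & 0x1 = 1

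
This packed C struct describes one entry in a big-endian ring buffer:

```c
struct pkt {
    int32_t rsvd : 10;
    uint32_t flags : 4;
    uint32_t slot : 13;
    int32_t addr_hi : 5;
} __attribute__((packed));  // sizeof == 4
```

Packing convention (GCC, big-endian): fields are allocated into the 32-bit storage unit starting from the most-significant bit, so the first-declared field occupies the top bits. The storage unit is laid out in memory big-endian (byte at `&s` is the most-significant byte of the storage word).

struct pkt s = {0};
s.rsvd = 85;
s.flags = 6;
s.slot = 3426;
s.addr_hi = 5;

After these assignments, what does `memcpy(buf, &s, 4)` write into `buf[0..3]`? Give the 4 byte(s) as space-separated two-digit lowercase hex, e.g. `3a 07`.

rsvd:10 = 85 → 0x55 << 22 → word 0x15400000
flags:4 = 6 → 0x6 << 18 → word 0x15580000
slot:13 = 3426 → 0xd62 << 5 → word 0x1559ac40
addr_hi:5 = 5 → 0x5 << 0 → word 0x1559ac45
word = 0x1559ac45 → big-endian bytes:
  [0]=0x15  [1]=0x59  [2]=0xac  [3]=0x45

15 59 ac 45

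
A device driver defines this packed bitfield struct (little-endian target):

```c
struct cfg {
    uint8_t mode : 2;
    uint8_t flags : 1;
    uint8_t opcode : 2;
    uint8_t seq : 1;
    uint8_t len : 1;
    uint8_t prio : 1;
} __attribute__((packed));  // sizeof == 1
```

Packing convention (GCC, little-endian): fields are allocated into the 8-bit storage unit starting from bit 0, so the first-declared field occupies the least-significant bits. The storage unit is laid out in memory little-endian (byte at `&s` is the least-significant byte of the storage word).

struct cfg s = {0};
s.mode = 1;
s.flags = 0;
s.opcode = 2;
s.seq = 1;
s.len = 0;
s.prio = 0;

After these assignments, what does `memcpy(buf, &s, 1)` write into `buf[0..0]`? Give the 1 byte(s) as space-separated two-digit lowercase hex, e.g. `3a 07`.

mode:2 = 1 → 0x1 << 0 → word 0x01
flags:1 = 0 → 0x0 << 2 → word 0x01
opcode:2 = 2 → 0x2 << 3 → word 0x11
seq:1 = 1 → 0x1 << 5 → word 0x31
len:1 = 0 → 0x0 << 6 → word 0x31
prio:1 = 0 → 0x0 << 7 → word 0x31
word = 0x31 → little-endian bytes:
  [0]=0x31

31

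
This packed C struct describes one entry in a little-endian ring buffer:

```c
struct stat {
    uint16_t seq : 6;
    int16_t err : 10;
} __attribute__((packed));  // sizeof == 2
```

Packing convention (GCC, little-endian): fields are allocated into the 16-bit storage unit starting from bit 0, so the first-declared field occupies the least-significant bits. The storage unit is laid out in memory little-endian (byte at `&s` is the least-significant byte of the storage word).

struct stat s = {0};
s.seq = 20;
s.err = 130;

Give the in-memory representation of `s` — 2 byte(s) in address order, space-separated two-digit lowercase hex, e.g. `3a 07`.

[0+:6] seq=20 & 0x3f = 0x14; word=0x0014
[6+:10] err=130 & 0x3ff = 0x82; word=0x2094
word = 0x2094 → little-endian bytes:
  [0]=0x94  [1]=0x20

94 20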